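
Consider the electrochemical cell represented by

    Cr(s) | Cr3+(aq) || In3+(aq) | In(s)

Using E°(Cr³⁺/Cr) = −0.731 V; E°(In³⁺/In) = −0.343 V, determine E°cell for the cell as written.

+0.388 V

By convention the left-hand electrode in cell notation is the anode (oxidation) and the right-hand electrode is the cathode (reduction).
E°cell = E°(right) − E°(left) = −0.343 − (−0.731) = +0.388 V.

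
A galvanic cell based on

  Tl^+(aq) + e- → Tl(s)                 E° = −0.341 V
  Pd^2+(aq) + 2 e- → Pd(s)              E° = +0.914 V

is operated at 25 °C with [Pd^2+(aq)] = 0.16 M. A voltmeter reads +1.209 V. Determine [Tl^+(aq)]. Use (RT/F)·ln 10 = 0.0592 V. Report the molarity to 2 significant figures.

Pd²⁺/Pd is the cathode (higher E°); E°cell = +0.914 − (−0.341) = +1.255 V with n = 2.
Since E = E° − (0.0592/n)·log Q, log Q = n(E° − E)/0.0592 = 1.554.
Balancing electrons gives Pd^2+(aq) + 2 Tl(s) → Pd(s) + 2 Tl^+(aq); thus Q = [Tl^+(aq)]^2 / [Pd^2+(aq)].
Isolating [Tl^+(aq)] in Q = 10^{1.554} yields log [Tl^+(aq)] = 0.379, i.e. 2.4 M.

2.4 M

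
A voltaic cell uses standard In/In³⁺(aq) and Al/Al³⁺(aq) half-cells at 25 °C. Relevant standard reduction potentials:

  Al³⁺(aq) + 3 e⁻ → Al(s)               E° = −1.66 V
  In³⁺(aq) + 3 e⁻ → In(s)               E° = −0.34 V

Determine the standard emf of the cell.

The In³⁺/In couple has the higher E°, so In ion is reduced (cathode) and Al is oxidized (anode).
E°cell = E°(cathode) − E°(anode) = −0.34 − (−1.66) = +1.32 V.

+1.32 V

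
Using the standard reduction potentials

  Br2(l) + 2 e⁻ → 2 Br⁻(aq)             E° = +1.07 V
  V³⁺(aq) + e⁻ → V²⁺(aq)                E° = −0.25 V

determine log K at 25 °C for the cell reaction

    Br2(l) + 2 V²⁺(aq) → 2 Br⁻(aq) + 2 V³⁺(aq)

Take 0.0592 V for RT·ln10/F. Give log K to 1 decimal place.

The Br₂/Br⁻ couple is reduced (cathode); E°cell = +1.07 − (−0.25) = +1.32 V with n = 2.
At equilibrium E = 0, so log K = nE°cell / 0.0592 = (2)(+1.32) / 0.0592 = 44.6.

log K = 44.6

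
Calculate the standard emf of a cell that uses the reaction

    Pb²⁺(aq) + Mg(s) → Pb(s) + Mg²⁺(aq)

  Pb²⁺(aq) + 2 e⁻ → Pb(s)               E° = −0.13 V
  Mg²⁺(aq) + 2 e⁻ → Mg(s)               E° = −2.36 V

+2.23 V

In the reaction as written, Pb²⁺(aq) is reduced (cathode) and Mg²⁺(aq) is produced by oxidation at the anode.
E°cell = E°(cathode) − E°(anode) = −0.13 − (−2.36) = +2.23 V.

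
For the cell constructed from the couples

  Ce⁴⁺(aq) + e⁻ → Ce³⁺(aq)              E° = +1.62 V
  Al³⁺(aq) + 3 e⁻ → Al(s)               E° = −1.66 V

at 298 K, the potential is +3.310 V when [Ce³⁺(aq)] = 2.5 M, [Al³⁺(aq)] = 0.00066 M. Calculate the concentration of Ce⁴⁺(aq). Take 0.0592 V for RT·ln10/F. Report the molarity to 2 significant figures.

0.70 M

Ce⁴⁺/Ce³⁺ is the cathode (higher E°); E°cell = +1.62 − (−1.66) = +3.28 V with n = 3.
Since E = E° − (0.0592/n)·log Q, log Q = n(E° − E)/0.0592 = −1.520.
Balancing electrons gives 3 Ce⁴⁺(aq) + Al(s) → 3 Ce³⁺(aq) + Al³⁺(aq); thus Q = ([Ce³⁺(aq)]^3·[Al³⁺(aq)]) / [Ce⁴⁺(aq)]^3.
Solving for the unknown gives log [Ce⁴⁺(aq)] = −0.156, so [Ce⁴⁺(aq)] ≈ 0.70 M.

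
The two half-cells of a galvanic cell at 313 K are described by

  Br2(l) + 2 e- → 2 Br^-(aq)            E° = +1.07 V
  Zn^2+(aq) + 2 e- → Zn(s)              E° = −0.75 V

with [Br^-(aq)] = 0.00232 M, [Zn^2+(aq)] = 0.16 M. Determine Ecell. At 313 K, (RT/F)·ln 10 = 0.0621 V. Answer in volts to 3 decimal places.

Since E°(Br₂/Br⁻) > E°(Zn²⁺/Zn), Br₂/Br⁻ serves as the cathode.
The standard potential is +1.07 − (−0.75) = +1.82 V and the balanced reaction transfers n = 2 electrons.
For the overall reaction Br2(l) + Zn(s) → 2 Br^-(aq) + Zn^2+(aq), Q = [Br^-(aq)]^2·[Zn^2+(aq)] = 8.61×10^−7, giving log Q = −6.065.
Applying E = E° − (RT ln10/nF)·log Q gives +1.82 − (0.0621/2)(−6.065) = +2.008 V.

+2.008 V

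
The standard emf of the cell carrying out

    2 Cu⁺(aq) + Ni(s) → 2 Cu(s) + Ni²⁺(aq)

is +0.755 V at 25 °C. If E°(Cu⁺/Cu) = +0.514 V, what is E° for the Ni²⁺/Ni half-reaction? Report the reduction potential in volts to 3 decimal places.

In the reaction as written the Cu⁺/Cu couple is reduced (cathode) and Ni²⁺/Ni is oxidized (anode), so E°cell = E°(Cu⁺/Cu) − E°(Ni²⁺/Ni).
E°(Ni²⁺/Ni) = E°(cathode) − E°cell = +0.514 − (+0.755) = −0.241 V.

−0.241 V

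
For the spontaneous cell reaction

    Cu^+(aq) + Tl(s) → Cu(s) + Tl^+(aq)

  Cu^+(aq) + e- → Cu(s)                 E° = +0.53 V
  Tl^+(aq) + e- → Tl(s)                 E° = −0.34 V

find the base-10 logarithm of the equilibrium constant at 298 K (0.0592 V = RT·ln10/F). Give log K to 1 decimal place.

log K = 14.7

The Cu⁺/Cu couple is reduced (cathode); E°cell = +0.53 − (−0.34) = +0.87 V with n = 1.
At equilibrium E = 0, so log K = nE°cell / 0.0592 = (1)(+0.87) / 0.0592 = 14.7.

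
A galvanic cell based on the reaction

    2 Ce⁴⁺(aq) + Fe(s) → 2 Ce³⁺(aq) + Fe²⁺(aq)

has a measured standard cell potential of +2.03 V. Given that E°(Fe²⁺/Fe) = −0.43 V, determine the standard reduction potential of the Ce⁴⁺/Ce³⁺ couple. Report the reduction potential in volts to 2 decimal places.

In the reaction as written the Ce⁴⁺/Ce³⁺ couple is reduced (cathode) and Fe²⁺/Fe is oxidized (anode), so E°cell = E°(Ce⁴⁺/Ce³⁺) − E°(Fe²⁺/Fe).
E°(Ce⁴⁺/Ce³⁺) = E°cell + E°(anode) = +2.03 + (−0.43) = +1.60 V.

+1.60 V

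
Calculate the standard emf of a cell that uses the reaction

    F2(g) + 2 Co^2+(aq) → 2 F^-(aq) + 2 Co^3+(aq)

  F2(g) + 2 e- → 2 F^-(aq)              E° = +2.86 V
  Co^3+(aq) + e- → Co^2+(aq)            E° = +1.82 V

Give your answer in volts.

In the reaction as written, F2(g) is reduced (cathode) and Co^3+(aq) is produced by oxidation at the anode.
E°cell = E°(cathode) − E°(anode) = +2.86 − (+1.82) = +1.04 V.

+1.04 V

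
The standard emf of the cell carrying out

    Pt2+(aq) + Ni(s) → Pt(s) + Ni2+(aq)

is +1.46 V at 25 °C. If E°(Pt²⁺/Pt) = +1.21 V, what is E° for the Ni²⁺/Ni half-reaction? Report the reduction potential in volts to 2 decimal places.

−0.25 V

In the reaction as written the Pt²⁺/Pt couple is reduced (cathode) and Ni²⁺/Ni is oxidized (anode), so E°cell = E°(Pt²⁺/Pt) − E°(Ni²⁺/Ni).
E°(Ni²⁺/Ni) = E°(cathode) − E°cell = +1.21 − (+1.46) = −0.25 V.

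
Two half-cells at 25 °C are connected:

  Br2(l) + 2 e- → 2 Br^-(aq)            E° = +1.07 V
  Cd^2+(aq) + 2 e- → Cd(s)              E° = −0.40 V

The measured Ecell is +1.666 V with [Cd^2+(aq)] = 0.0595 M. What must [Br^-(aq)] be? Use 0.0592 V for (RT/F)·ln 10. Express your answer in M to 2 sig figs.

0.0020 M

Br₂/Br⁻ is the cathode (higher E°); E°cell = +1.07 − (−0.40) = +1.47 V with n = 2.
Rearranging E = E° − (0.0592/n)·log Q gives log Q = 2(+1.47 − (+1.666))/0.0592 = −6.622.
The balanced reaction is Br2(l) + Cd(s) → 2 Br^-(aq) + Cd^2+(aq), so Q = [Br^-(aq)]^2·[Cd^2+(aq)].
Substituting the known concentrations and solving, log [Br^-(aq)] = −2.698 and [Br^-(aq)] = 0.0020 M.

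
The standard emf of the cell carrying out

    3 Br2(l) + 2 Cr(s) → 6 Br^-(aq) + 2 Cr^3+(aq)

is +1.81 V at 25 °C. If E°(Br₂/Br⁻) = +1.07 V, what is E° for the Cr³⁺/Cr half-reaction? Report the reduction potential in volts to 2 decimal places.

In the reaction as written the Br₂/Br⁻ couple is reduced (cathode) and Cr³⁺/Cr is oxidized (anode), so E°cell = E°(Br₂/Br⁻) − E°(Cr³⁺/Cr).
E°(Cr³⁺/Cr) = E°(cathode) − E°cell = +1.07 − (+1.81) = −0.74 V.

−0.74 V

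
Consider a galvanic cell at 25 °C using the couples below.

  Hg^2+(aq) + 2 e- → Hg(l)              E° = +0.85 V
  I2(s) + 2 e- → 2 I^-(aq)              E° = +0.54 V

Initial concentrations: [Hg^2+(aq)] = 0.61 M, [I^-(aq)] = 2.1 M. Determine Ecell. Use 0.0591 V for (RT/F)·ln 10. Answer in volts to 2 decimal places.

+0.32 V

The Hg²⁺/Hg couple has the more positive E°, so it is the cathode; I₂/I⁻ is the anode.
The standard potential is +0.85 − (+0.54) = +0.31 V and the balanced reaction transfers n = 2 electrons.
The balanced reaction is Hg^2+(aq) + 2 I^-(aq) → Hg(l) + I2(s), so Q = 1 / ([Hg^2+(aq)]·[I^-(aq)]^2) = 0.372 and log Q = −0.430.
E = E° − (0.0591/n)·log Q = +0.31 − (0.0591/2)(−0.430) = +0.32 V.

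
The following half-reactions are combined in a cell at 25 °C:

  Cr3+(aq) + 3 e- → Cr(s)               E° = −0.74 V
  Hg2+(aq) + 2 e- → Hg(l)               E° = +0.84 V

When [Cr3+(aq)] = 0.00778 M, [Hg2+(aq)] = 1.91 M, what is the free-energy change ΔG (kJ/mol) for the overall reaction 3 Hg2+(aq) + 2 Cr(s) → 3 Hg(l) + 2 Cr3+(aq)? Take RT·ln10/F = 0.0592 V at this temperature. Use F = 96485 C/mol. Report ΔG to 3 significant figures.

−944 kJ/mol

The standard cell potential is +0.84 − (−0.74) = +1.58 V, with n = 6 electrons in the balanced equation.
The reaction quotient is [Cr3+(aq)]^2 / [Hg2+(aq)]^3 = 8.69×10^−6; by Nernst, E = +1.58 − (0.0592/6)(−5.061) = +1.6299 V.
Finally ΔG = −nFE = −(6)(96485 C/mol)(+1.6299 V) = −944 kJ/mol.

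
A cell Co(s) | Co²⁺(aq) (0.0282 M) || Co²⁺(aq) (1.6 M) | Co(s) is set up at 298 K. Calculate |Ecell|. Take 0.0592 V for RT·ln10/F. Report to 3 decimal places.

0.052 V

For a concentration cell E°cell = 0, since both electrodes use the same couple.
The compartment with the higher Co²⁺(aq) concentration (1.6 M) acts as the cathode; ions are reduced there and produced at the dilute (0.0282 M) anode.
With n = 2, Ecell = −(0.0592/2)·log([dilute]/[conc]) = −(0.0592/2)·log(0.0282/1.6) = +0.052 V.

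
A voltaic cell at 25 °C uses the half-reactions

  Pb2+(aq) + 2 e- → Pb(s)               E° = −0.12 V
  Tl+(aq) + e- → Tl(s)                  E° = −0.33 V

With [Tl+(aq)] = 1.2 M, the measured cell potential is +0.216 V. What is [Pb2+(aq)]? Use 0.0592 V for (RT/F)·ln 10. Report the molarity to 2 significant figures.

2.3 M

Pb²⁺/Pb is the cathode (higher E°); E°cell = −0.12 − (−0.33) = +0.21 V with n = 2.
Rearranging E = E° − (0.0592/n)·log Q gives log Q = 2(+0.21 − (+0.216))/0.0592 = −0.203.
For Pb2+(aq) + 2 Tl(s) → Pb(s) + 2 Tl+(aq), the reaction quotient is Q = [Tl+(aq)]^2 / [Pb2+(aq)].
Substituting the known concentrations and solving, log [Pb2+(aq)] = 0.361 and [Pb2+(aq)] = 2.3 M.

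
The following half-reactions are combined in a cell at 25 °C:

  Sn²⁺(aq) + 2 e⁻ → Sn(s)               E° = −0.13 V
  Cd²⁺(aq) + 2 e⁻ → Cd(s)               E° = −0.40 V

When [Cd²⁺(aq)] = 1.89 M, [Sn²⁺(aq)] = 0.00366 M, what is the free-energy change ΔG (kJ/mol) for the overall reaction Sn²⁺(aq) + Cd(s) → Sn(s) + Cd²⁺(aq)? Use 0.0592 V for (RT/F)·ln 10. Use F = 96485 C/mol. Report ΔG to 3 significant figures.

With Sn²⁺/Sn reduced at the cathode, E°cell = −0.13 − (−0.40) = +0.27 V and n = 2.
The reaction quotient is [Cd²⁺(aq)] / [Sn²⁺(aq)] = 516; by Nernst, E = +0.27 − (0.0592/2)(2.713) = +0.1897 V.
Then ΔG = −nFE = −2 × 96485 × +0.1897 J/mol = −36.6 kJ/mol.

−36.6 kJ/mol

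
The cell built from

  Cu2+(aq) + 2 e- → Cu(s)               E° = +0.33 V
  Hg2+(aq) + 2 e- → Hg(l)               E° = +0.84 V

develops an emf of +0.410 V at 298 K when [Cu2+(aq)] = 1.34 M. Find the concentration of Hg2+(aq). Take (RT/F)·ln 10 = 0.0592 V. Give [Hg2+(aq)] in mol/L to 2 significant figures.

The Hg²⁺/Hg couple has the larger reduction potential, so it is the cathode: E°cell = +0.84 − (+0.33) = +0.51 V and n = 2.
Since E = E° − (0.0592/n)·log Q, log Q = n(E° − E)/0.0592 = 3.378.
For Hg2+(aq) + Cu(s) → Hg(l) + Cu2+(aq), the reaction quotient is Q = [Cu2+(aq)] / [Hg2+(aq)].
Solving for the unknown gives log [Hg2+(aq)] = −3.251, so [Hg2+(aq)] ≈ 0.00056 M.

0.00056 M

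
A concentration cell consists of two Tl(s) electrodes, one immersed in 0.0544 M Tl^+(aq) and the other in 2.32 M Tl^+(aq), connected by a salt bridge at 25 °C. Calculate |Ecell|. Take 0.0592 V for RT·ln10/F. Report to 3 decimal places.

0.096 V

For a concentration cell E°cell = 0, since both electrodes use the same couple.
The compartment with the higher Tl^+(aq) concentration (2.32 M) acts as the cathode; ions are reduced there and produced at the dilute (0.0544 M) anode.
With n = 1, Ecell = −(0.0592/1)·log([dilute]/[conc]) = −(0.0592/1)·log(0.0544/2.32) = +0.096 V.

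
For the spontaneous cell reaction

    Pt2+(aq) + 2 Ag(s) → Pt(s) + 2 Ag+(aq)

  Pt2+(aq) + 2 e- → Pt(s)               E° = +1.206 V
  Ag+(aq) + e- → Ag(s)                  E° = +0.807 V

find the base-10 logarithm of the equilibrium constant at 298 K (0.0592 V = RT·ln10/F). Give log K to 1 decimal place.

log K = 13.5

The Pt²⁺/Pt couple is reduced (cathode); E°cell = +1.206 − (+0.807) = +0.399 V with n = 2.
At equilibrium E = 0, so log K = nE°cell / 0.0592 = (2)(+0.399) / 0.0592 = 13.5.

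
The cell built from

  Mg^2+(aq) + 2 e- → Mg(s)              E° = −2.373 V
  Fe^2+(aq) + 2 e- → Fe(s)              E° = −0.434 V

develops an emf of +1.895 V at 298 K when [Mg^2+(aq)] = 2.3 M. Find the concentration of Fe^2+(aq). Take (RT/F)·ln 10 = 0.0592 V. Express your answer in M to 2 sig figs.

The Fe²⁺/Fe couple has the larger reduction potential, so it is the cathode: E°cell = −0.434 − (−2.373) = +1.939 V and n = 2.
From the Nernst equation, log Q = n(E° − E)/0.0592 = 2·(+1.939 − (+1.895))/0.0592 = 1.486.
Balancing electrons gives Fe^2+(aq) + Mg(s) → Fe(s) + Mg^2+(aq); thus Q = [Mg^2+(aq)] / [Fe^2+(aq)].
Solving for the unknown gives log [Fe^2+(aq)] = −1.124, so [Fe^2+(aq)] ≈ 0.075 M.

0.075 M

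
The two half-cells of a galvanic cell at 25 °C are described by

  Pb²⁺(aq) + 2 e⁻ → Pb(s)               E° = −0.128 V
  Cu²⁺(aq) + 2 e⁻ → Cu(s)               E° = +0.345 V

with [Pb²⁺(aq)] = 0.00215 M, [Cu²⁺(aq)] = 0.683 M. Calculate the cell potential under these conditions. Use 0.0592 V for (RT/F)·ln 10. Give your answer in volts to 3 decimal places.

Since E°(Cu²⁺/Cu) > E°(Pb²⁺/Pb), Cu²⁺/Cu serves as the cathode.
E°cell = E°cat − E°an = +0.345 − (−0.128) = +0.473 V; n = 2.
The balanced reaction is Cu²⁺(aq) + Pb(s) → Cu(s) + Pb²⁺(aq), so Q = [Pb²⁺(aq)] / [Cu²⁺(aq)] = 0.00315 and log Q = −2.502.
Applying E = E° − (RT ln10/nF)·log Q gives +0.473 − (0.0592/2)(−2.502) = +0.547 V.

+0.547 V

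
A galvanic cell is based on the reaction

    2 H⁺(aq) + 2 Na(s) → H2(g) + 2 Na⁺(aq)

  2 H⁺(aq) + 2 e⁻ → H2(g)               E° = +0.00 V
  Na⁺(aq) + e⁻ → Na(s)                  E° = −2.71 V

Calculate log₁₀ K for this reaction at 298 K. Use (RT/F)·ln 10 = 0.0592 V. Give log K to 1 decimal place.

The 2H⁺/H₂ couple is reduced (cathode); E°cell = +0.00 − (−2.71) = +2.71 V with n = 2.
At equilibrium E = 0, so log K = nE°cell / 0.0592 = (2)(+2.71) / 0.0592 = 91.6.

log K = 91.6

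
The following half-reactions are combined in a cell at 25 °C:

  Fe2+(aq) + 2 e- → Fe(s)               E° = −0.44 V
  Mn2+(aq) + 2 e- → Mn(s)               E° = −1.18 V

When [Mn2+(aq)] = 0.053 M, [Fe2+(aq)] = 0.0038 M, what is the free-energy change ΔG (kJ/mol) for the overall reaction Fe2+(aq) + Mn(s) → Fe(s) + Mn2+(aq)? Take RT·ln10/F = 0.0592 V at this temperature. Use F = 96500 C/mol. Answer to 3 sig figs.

−136 kJ/mol

E°cell = −0.44 − (−1.18) = +0.74 V; the balanced reaction transfers n = 2 electrons.
Q = [Mn2+(aq)] / [Fe2+(aq)] = 13.9, so log Q = 1.144 and E = +0.74 − (0.0592/2)(1.144) = +0.7061 V.
Then ΔG = −nFE = −2 × 96500 × +0.7061 J/mol = −136 kJ/mol.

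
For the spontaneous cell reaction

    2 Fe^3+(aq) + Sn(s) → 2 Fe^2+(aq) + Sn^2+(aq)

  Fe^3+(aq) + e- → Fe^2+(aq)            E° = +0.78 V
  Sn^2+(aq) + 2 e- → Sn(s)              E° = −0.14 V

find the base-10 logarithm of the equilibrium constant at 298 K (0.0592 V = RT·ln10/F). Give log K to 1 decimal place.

The Fe³⁺/Fe²⁺ couple is reduced (cathode); E°cell = +0.78 − (−0.14) = +0.92 V with n = 2.
At equilibrium E = 0, so log K = nE°cell / 0.0592 = (2)(+0.92) / 0.0592 = 31.1.

log K = 31.1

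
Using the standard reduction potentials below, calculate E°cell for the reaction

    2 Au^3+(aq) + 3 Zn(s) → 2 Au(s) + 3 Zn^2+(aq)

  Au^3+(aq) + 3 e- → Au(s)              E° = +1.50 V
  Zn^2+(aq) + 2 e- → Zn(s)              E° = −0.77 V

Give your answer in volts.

+2.27 V

Au^3+(aq) gains electrons, so the Au³⁺/Au couple is the cathode; the Zn²⁺/Zn couple is the anode.
E°cell = E°(cathode) − E°(anode) = +1.50 − (−0.77) = +2.27 V.
The positive value indicates the reaction is spontaneous as written.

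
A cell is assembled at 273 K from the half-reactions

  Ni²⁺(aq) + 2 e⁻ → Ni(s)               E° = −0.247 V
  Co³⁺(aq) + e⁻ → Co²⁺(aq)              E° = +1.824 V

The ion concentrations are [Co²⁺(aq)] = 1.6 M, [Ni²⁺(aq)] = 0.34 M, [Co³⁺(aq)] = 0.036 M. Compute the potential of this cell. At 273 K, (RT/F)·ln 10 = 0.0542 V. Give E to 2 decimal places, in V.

+1.99 V

Co³⁺/Co²⁺ is reduced (cathode, E° = +1.824 V) and Ni²⁺/Ni is oxidized (anode).
The standard potential is +1.824 − (−0.247) = +2.071 V and the balanced reaction transfers n = 2 electrons.
For the overall reaction 2 Co³⁺(aq) + Ni(s) → 2 Co²⁺(aq) + Ni²⁺(aq), Q = ([Co²⁺(aq)]^2·[Ni²⁺(aq)]) / [Co³⁺(aq)]^2 = 672, giving log Q = 2.827.
E = E° − (0.0542/n)·log Q = +2.071 − (0.0542/2)(2.827) = +1.99 V.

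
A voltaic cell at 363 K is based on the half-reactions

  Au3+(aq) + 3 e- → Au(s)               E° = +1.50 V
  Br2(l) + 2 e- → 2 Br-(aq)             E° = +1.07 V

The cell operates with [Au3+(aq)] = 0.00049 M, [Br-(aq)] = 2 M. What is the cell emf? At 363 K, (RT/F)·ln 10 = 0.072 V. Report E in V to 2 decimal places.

+0.37 V

The Au³⁺/Au couple has the more positive E°, so it is the cathode; Br₂/Br⁻ is the anode.
E°cell = E°cat − E°an = +1.50 − (+1.07) = +0.43 V; n = 6.
Balancing gives 2 Au3+(aq) + 6 Br-(aq) → 2 Au(s) + 3 Br2(l); hence Q = 1 / ([Au3+(aq)]^2·[Br-(aq)]^6) = 6.51×10^4 (log Q = 4.813).
By the Nernst equation, E = +0.43 − (0.072/6)·(4.813) = +0.37 V.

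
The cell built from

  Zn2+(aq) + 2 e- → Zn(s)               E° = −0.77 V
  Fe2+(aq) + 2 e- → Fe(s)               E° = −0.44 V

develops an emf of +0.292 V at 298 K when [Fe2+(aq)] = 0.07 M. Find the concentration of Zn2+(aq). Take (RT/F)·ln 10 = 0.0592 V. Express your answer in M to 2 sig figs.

With Fe²⁺/Fe at the cathode and Zn²⁺/Zn at the anode, E°cell = −0.44 − (−0.77) = +0.33 V (n = 2).
Since E = E° − (0.0592/n)·log Q, log Q = n(E° − E)/0.0592 = 1.284.
For Fe2+(aq) + Zn(s) → Fe(s) + Zn2+(aq), the reaction quotient is Q = [Zn2+(aq)] / [Fe2+(aq)].
Substituting the known concentrations and solving, log [Zn2+(aq)] = 0.129 and [Zn2+(aq)] = 1.3 M.

1.3 M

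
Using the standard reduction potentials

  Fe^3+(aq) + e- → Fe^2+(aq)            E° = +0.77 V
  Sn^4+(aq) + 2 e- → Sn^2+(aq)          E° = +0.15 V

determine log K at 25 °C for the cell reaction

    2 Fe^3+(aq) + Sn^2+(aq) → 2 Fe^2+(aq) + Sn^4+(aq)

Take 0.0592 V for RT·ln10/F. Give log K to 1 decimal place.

The Fe³⁺/Fe²⁺ couple is reduced (cathode); E°cell = +0.77 − (+0.15) = +0.62 V with n = 2.
At equilibrium E = 0, so log K = nE°cell / 0.0592 = (2)(+0.62) / 0.0592 = 20.9.

log K = 20.9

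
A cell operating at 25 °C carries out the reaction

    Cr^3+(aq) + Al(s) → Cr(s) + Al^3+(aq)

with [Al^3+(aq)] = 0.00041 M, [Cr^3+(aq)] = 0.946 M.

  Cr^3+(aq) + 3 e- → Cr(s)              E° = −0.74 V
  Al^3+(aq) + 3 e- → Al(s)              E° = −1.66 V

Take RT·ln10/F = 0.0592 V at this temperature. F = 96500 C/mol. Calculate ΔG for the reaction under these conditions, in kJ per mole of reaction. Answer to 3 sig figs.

With Cr³⁺/Cr reduced at the cathode, E°cell = −0.74 − (−1.66) = +0.92 V and n = 3.
Q = [Al^3+(aq)] / [Cr^3+(aq)] = 0.000433, so log Q = −3.363 and E = +0.92 − (0.0592/3)(−3.363) = +0.9864 V.
Then ΔG = −nFE = −3 × 96500 × +0.9864 J/mol = −286 kJ/mol.

−286 kJ/mol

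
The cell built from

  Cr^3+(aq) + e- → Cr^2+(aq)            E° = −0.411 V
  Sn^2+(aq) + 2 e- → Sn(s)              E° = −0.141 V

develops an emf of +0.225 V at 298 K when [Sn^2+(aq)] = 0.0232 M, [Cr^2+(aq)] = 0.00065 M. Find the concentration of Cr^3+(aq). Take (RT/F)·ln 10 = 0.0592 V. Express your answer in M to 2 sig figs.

The Sn²⁺/Sn couple has the larger reduction potential, so it is the cathode: E°cell = −0.141 − (−0.411) = +0.270 V and n = 2.
Rearranging E = E° − (0.0592/n)·log Q gives log Q = 2(+0.270 − (+0.225))/0.0592 = 1.520.
For Sn^2+(aq) + 2 Cr^2+(aq) → Sn(s) + 2 Cr^3+(aq), the reaction quotient is Q = [Cr^3+(aq)]^2 / ([Sn^2+(aq)]·[Cr^2+(aq)]^2).
Solving for the unknown gives log [Cr^3+(aq)] = −3.244, so [Cr^3+(aq)] ≈ 0.00057 M.

0.00057 M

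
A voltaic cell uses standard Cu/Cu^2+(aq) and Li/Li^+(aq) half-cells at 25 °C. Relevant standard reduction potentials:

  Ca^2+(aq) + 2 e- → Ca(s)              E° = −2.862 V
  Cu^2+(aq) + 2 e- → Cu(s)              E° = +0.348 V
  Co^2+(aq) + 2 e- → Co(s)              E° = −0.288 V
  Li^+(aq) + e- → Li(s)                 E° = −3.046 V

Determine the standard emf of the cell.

The Cu²⁺/Cu couple has the higher E°, so Cu ion is reduced (cathode) and Li is oxidized (anode).
E°cell = E°(cathode) − E°(anode) = +0.348 − (−3.046) = +3.394 V.

+3.394 V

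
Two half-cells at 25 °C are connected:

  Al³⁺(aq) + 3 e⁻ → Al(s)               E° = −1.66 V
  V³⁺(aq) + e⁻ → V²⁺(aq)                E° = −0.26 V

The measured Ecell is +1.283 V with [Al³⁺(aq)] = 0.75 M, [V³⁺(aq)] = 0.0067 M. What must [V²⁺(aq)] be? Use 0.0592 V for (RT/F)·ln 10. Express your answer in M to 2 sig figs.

V³⁺/V²⁺ is the cathode (higher E°); E°cell = −0.26 − (−1.66) = +1.40 V with n = 3.
Since E = E° − (0.0592/n)·log Q, log Q = n(E° − E)/0.0592 = 5.929.
The balanced reaction is 3 V³⁺(aq) + Al(s) → 3 V²⁺(aq) + Al³⁺(aq), so Q = ([V²⁺(aq)]^3·[Al³⁺(aq)]) / [V³⁺(aq)]^3.
Isolating [V²⁺(aq)] in Q = 10^{5.929} yields log [V²⁺(aq)] = −0.156, i.e. 0.70 M.

0.70 M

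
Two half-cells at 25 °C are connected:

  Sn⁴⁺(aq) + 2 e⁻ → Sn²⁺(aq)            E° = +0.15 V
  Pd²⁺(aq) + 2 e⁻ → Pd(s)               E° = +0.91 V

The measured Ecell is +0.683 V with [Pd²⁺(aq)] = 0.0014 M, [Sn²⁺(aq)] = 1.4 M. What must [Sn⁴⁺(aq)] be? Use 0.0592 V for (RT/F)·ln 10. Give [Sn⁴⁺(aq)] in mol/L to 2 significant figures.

0.78 M

The Pd²⁺/Pd couple has the larger reduction potential, so it is the cathode: E°cell = +0.91 − (+0.15) = +0.76 V and n = 2.
Since E = E° − (0.0592/n)·log Q, log Q = n(E° − E)/0.0592 = 2.601.
For Pd²⁺(aq) + Sn²⁺(aq) → Pd(s) + Sn⁴⁺(aq), the reaction quotient is Q = [Sn⁴⁺(aq)] / ([Pd²⁺(aq)]·[Sn²⁺(aq)]).
Solving for the unknown gives log [Sn⁴⁺(aq)] = −0.107, so [Sn⁴⁺(aq)] ≈ 0.78 M.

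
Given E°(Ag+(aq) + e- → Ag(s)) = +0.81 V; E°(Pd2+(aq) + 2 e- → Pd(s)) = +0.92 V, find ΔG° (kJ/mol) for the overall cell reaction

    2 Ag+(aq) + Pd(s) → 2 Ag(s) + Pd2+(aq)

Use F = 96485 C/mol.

In the reaction as written Ag+(aq) is reduced, so the Ag⁺/Ag couple is the cathode and Pd²⁺/Pd is the anode.
E°cell = +0.81 − (+0.92) = −0.11 V; balancing electrons gives n = 2.
ΔG° = −nFE°cell = −(2)(96485)(−0.11) J/mol = +21.2 kJ/mol.

+21.2 kJ/mol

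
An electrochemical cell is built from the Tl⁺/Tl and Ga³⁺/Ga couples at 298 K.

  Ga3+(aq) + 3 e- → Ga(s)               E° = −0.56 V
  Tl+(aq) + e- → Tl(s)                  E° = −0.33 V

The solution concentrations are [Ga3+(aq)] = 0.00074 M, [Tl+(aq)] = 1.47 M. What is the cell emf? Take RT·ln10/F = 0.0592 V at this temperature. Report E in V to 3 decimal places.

+0.302 V

The Tl⁺/Tl couple has the more positive E°, so it is the cathode; Ga³⁺/Ga is the anode.
E°cell = E°cat − E°an = −0.33 − (−0.56) = +0.23 V; n = 3.
Balancing gives 3 Tl+(aq) + Ga(s) → 3 Tl(s) + Ga3+(aq); hence Q = [Ga3+(aq)] / [Tl+(aq)]^3 = 0.000233 (log Q = −3.633).
Applying E = E° − (RT ln10/nF)·log Q gives +0.23 − (0.0592/3)(−3.633) = +0.302 V.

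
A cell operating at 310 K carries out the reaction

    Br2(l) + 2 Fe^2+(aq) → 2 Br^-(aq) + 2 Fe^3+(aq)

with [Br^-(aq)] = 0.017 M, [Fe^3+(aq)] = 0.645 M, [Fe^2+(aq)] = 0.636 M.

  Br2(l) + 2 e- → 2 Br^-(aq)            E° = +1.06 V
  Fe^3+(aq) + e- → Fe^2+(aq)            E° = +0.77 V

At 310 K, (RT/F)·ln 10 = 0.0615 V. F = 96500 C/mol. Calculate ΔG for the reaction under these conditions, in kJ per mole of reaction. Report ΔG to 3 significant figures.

The standard cell potential is +1.06 − (+0.77) = +0.29 V, with n = 2 electrons in the balanced equation.
The reaction quotient is ([Br^-(aq)]^2·[Fe^3+(aq)]^2) / [Fe^2+(aq)]^2 = 0.000297; by Nernst, E = +0.29 − (0.0615/2)(−3.527) = +0.3985 V.
Finally ΔG = −nFE = −(2)(96500 C/mol)(+0.3985 V) = −76.9 kJ/mol.

−76.9 kJ/mol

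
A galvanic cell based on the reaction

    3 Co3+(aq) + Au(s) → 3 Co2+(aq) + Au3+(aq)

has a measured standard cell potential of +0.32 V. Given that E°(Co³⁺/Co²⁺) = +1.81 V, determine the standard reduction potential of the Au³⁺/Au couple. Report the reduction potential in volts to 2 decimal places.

In the reaction as written the Co³⁺/Co²⁺ couple is reduced (cathode) and Au³⁺/Au is oxidized (anode), so E°cell = E°(Co³⁺/Co²⁺) − E°(Au³⁺/Au).
E°(Au³⁺/Au) = E°(cathode) − E°cell = +1.81 − (+0.32) = +1.49 V.

+1.49 V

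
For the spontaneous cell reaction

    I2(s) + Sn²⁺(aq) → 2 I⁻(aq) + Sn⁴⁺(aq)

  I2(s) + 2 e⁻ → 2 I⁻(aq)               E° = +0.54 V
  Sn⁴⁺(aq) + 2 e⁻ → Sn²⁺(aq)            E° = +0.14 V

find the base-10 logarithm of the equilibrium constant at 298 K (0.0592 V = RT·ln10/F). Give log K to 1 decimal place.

The I₂/I⁻ couple is reduced (cathode); E°cell = +0.54 − (+0.14) = +0.40 V with n = 2.
At equilibrium E = 0, so log K = nE°cell / 0.0592 = (2)(+0.40) / 0.0592 = 13.5.

log K = 13.5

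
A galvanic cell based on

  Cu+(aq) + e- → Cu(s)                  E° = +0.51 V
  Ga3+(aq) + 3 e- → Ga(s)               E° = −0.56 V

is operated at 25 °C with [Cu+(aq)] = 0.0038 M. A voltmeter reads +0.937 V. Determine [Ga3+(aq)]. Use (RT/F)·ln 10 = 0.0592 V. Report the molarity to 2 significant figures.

With Cu⁺/Cu at the cathode and Ga³⁺/Ga at the anode, E°cell = +0.51 − (−0.56) = +1.07 V (n = 3).
Since E = E° − (0.0592/n)·log Q, log Q = n(E° − E)/0.0592 = 6.740.
For 3 Cu+(aq) + Ga(s) → 3 Cu(s) + Ga3+(aq), the reaction quotient is Q = [Ga3+(aq)] / [Cu+(aq)]^3.
Substituting the known concentrations and solving, log [Ga3+(aq)] = −0.521 and [Ga3+(aq)] = 0.30 M.

0.30 M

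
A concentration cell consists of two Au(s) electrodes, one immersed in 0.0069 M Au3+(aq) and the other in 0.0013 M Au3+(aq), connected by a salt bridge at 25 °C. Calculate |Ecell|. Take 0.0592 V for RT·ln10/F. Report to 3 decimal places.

0.014 V

For a concentration cell E°cell = 0, since both electrodes use the same couple.
The compartment with the higher Au3+(aq) concentration (0.0069 M) acts as the cathode; ions are reduced there and produced at the dilute (0.0013 M) anode.
With n = 3, Ecell = −(0.0592/3)·log([dilute]/[conc]) = −(0.0592/3)·log(0.0013/0.0069) = +0.014 V.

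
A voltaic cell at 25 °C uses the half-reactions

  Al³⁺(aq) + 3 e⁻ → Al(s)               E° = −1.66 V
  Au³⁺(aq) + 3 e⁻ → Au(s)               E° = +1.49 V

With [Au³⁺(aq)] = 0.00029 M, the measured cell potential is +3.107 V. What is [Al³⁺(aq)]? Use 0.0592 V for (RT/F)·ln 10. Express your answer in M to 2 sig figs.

0.044 M

The Au³⁺/Au couple has the larger reduction potential, so it is the cathode: E°cell = +1.49 − (−1.66) = +3.15 V and n = 3.
Rearranging E = E° − (0.0592/n)·log Q gives log Q = 3(+3.15 − (+3.107))/0.0592 = 2.179.
Balancing electrons gives Au³⁺(aq) + Al(s) → Au(s) + Al³⁺(aq); thus Q = [Al³⁺(aq)] / [Au³⁺(aq)].
Solving for the unknown gives log [Al³⁺(aq)] = −1.359, so [Al³⁺(aq)] ≈ 0.044 M.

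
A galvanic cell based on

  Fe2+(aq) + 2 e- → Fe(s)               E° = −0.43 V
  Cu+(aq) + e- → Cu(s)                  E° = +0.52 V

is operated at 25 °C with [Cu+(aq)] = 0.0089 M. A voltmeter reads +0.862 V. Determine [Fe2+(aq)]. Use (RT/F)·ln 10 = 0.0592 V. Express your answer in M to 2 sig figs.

0.074 M

With Cu⁺/Cu at the cathode and Fe²⁺/Fe at the anode, E°cell = +0.52 − (−0.43) = +0.95 V (n = 2).
From the Nernst equation, log Q = n(E° − E)/0.0592 = 2·(+0.95 − (+0.862))/0.0592 = 2.973.
Balancing electrons gives 2 Cu+(aq) + Fe(s) → 2 Cu(s) + Fe2+(aq); thus Q = [Fe2+(aq)] / [Cu+(aq)]^2.
Isolating [Fe2+(aq)] in Q = 10^{2.973} yields log [Fe2+(aq)] = −1.128, i.e. 0.074 M.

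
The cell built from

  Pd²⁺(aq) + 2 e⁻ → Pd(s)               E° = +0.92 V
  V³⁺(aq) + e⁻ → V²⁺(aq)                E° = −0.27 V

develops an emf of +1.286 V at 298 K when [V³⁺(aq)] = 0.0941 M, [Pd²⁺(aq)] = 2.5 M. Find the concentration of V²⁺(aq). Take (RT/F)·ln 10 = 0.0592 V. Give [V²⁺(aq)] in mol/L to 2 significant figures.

With Pd²⁺/Pd at the cathode and V³⁺/V²⁺ at the anode, E°cell = +0.92 − (−0.27) = +1.19 V (n = 2).
Since E = E° − (0.0592/n)·log Q, log Q = n(E° − E)/0.0592 = −3.243.
For Pd²⁺(aq) + 2 V²⁺(aq) → Pd(s) + 2 V³⁺(aq), the reaction quotient is Q = [V³⁺(aq)]^2 / ([Pd²⁺(aq)]·[V²⁺(aq)]^2).
Solving for the unknown gives log [V²⁺(aq)] = 0.396, so [V²⁺(aq)] ≈ 2.5 M.

2.5 M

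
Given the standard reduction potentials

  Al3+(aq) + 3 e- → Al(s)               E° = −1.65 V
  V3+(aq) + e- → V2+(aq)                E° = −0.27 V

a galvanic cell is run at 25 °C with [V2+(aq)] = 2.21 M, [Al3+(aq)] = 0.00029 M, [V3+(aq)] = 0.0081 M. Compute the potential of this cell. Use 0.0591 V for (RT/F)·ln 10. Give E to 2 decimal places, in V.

+1.31 V

Since E°(V³⁺/V²⁺) > E°(Al³⁺/Al), V³⁺/V²⁺ serves as the cathode.
The standard potential is −0.27 − (−1.65) = +1.38 V and the balanced reaction transfers n = 3 electrons.
The balanced reaction is 3 V3+(aq) + Al(s) → 3 V2+(aq) + Al3+(aq), so Q = ([V2+(aq)]^3·[Al3+(aq)]) / [V3+(aq)]^3 = 5.89×10^3 and log Q = 3.770.
Applying E = E° − (RT ln10/nF)·log Q gives +1.38 − (0.0591/3)(3.770) = +1.31 V.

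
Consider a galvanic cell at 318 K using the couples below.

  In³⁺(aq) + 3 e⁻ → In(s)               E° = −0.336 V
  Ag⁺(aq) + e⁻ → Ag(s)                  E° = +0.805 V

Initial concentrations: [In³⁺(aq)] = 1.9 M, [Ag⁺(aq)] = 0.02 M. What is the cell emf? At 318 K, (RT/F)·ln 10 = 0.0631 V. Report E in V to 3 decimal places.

The Ag⁺/Ag couple has the more positive E°, so it is the cathode; In³⁺/In is the anode.
E°cell = +0.805 − (−0.336) = +1.141 V, with n = 3 electrons transferred.
For the overall reaction 3 Ag⁺(aq) + In(s) → 3 Ag(s) + In³⁺(aq), Q = [In³⁺(aq)] / [Ag⁺(aq)]^3 = 2.37×10^5, giving log Q = 5.376.
By the Nernst equation, E = +1.141 − (0.0631/3)·(5.376) = +1.028 V.

+1.028 V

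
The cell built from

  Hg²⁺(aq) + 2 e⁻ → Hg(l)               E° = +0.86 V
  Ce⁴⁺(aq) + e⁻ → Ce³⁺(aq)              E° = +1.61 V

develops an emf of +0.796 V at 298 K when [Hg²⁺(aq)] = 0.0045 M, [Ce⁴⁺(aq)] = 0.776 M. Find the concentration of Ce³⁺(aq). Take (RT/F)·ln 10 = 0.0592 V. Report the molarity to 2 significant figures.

The Ce⁴⁺/Ce³⁺ couple has the larger reduction potential, so it is the cathode: E°cell = +1.61 − (+0.86) = +0.75 V and n = 2.
From the Nernst equation, log Q = n(E° − E)/0.0592 = 2·(+0.75 − (+0.796))/0.0592 = −1.554.
The balanced reaction is 2 Ce⁴⁺(aq) + Hg(l) → 2 Ce³⁺(aq) + Hg²⁺(aq), so Q = ([Ce³⁺(aq)]^2·[Hg²⁺(aq)]) / [Ce⁴⁺(aq)]^2.
Solving for the unknown gives log [Ce³⁺(aq)] = 0.286, so [Ce³⁺(aq)] ≈ 1.9 M.

1.9 M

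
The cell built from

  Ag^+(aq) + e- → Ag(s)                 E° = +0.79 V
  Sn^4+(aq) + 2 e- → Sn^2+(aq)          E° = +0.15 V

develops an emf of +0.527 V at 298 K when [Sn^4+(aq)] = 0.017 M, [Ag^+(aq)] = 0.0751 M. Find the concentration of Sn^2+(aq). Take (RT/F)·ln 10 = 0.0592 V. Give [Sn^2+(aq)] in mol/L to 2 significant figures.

0.00046 M

With Ag⁺/Ag at the cathode and Sn⁴⁺/Sn²⁺ at the anode, E°cell = +0.79 − (+0.15) = +0.64 V (n = 2).
From the Nernst equation, log Q = n(E° − E)/0.0592 = 2·(+0.64 − (+0.527))/0.0592 = 3.818.
The balanced reaction is 2 Ag^+(aq) + Sn^2+(aq) → 2 Ag(s) + Sn^4+(aq), so Q = [Sn^4+(aq)] / ([Ag^+(aq)]^2·[Sn^2+(aq)]).
Solving for the unknown gives log [Sn^2+(aq)] = −3.339, so [Sn^2+(aq)] ≈ 0.00046 M.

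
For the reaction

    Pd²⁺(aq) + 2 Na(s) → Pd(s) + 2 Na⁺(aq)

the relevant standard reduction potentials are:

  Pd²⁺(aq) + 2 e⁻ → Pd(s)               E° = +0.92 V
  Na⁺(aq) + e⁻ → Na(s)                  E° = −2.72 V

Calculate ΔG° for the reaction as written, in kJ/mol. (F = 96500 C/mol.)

−703 kJ/mol

In the reaction as written Pd²⁺(aq) is reduced, so the Pd²⁺/Pd couple is the cathode and Na⁺/Na is the anode.
E°cell = +0.92 − (−2.72) = +3.64 V; balancing electrons gives n = 2.
ΔG° = −nFE°cell = −(2)(96500)(+3.64) J/mol = −703 kJ/mol.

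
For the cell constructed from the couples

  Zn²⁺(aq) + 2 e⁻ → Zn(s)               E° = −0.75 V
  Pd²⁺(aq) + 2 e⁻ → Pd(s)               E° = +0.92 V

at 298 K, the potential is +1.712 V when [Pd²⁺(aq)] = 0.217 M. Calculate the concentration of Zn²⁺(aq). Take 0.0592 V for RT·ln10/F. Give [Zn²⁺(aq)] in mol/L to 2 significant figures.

Pd²⁺/Pd is the cathode (higher E°); E°cell = +0.92 − (−0.75) = +1.67 V with n = 2.
Since E = E° − (0.0592/n)·log Q, log Q = n(E° − E)/0.0592 = −1.419.
The balanced reaction is Pd²⁺(aq) + Zn(s) → Pd(s) + Zn²⁺(aq), so Q = [Zn²⁺(aq)] / [Pd²⁺(aq)].
Solving for the unknown gives log [Zn²⁺(aq)] = −2.083, so [Zn²⁺(aq)] ≈ 0.0083 M.

0.0083 M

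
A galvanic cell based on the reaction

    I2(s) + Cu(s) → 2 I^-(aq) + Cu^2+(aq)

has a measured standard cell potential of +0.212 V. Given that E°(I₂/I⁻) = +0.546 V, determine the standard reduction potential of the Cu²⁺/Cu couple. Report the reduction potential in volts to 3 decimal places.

+0.334 V

In the reaction as written the I₂/I⁻ couple is reduced (cathode) and Cu²⁺/Cu is oxidized (anode), so E°cell = E°(I₂/I⁻) − E°(Cu²⁺/Cu).
E°(Cu²⁺/Cu) = E°(cathode) − E°cell = +0.546 − (+0.212) = +0.334 V.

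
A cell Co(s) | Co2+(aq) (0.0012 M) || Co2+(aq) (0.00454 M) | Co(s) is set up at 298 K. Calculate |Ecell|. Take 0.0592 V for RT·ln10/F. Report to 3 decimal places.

For a concentration cell E°cell = 0, since both electrodes use the same couple.
The compartment with the higher Co2+(aq) concentration (0.00454 M) acts as the cathode; ions are reduced there and produced at the dilute (0.0012 M) anode.
With n = 2, Ecell = −(0.0592/2)·log([dilute]/[conc]) = −(0.0592/2)·log(0.0012/0.00454) = +0.017 V.

0.017 V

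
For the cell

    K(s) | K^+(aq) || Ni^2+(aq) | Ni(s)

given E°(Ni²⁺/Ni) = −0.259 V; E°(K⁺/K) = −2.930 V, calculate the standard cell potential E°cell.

+2.671 V

By convention the left-hand electrode in cell notation is the anode (oxidation) and the right-hand electrode is the cathode (reduction).
E°cell = E°(right) − E°(left) = −0.259 − (−2.930) = +2.671 V.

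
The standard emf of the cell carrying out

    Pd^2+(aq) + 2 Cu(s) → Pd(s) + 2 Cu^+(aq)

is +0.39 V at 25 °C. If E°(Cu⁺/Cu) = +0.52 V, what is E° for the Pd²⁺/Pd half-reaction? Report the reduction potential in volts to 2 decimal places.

In the reaction as written the Pd²⁺/Pd couple is reduced (cathode) and Cu⁺/Cu is oxidized (anode), so E°cell = E°(Pd²⁺/Pd) − E°(Cu⁺/Cu).
E°(Pd²⁺/Pd) = E°cell + E°(anode) = +0.39 + (+0.52) = +0.91 V.

+0.91 V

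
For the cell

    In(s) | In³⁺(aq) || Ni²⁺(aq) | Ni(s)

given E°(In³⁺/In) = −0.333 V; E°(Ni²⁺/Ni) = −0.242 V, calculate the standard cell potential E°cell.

+0.091 V

By convention the left-hand electrode in cell notation is the anode (oxidation) and the right-hand electrode is the cathode (reduction).
E°cell = E°(right) − E°(left) = −0.242 − (−0.333) = +0.091 V.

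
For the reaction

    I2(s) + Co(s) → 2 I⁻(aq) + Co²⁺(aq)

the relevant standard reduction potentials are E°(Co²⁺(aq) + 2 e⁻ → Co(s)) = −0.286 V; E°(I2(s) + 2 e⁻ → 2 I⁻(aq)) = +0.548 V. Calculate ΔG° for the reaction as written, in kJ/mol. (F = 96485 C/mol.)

−161 kJ/mol

In the reaction as written I2(s) is reduced, so the I₂/I⁻ couple is the cathode and Co²⁺/Co is the anode.
E°cell = +0.548 − (−0.286) = +0.834 V; balancing electrons gives n = 2.
ΔG° = −nFE°cell = −(2)(96485)(+0.834) J/mol = −161 kJ/mol.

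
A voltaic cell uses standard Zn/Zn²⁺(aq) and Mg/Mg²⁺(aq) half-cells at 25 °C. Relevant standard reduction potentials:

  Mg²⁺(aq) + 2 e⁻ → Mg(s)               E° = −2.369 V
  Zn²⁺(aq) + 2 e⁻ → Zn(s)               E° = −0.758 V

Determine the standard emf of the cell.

+1.611 V

The Zn²⁺/Zn couple has the higher E°, so Zn ion is reduced (cathode) and Mg is oxidized (anode).
E°cell = E°(cathode) − E°(anode) = −0.758 − (−2.369) = +1.611 V.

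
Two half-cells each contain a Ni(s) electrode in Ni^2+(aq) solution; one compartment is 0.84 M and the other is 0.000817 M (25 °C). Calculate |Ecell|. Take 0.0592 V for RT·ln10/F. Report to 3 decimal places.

For a concentration cell E°cell = 0, since both electrodes use the same couple.
The compartment with the higher Ni^2+(aq) concentration (0.84 M) acts as the cathode; ions are reduced there and produced at the dilute (0.000817 M) anode.
With n = 2, Ecell = −(0.0592/2)·log([dilute]/[conc]) = −(0.0592/2)·log(0.000817/0.84) = +0.089 V.

0.089 V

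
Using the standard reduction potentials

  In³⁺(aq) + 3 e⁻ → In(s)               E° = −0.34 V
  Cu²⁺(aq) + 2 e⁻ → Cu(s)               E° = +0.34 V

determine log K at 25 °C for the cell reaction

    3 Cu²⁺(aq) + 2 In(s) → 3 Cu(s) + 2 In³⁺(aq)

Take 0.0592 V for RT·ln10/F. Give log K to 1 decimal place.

log K = 68.9

The Cu²⁺/Cu couple is reduced (cathode); E°cell = +0.34 − (−0.34) = +0.68 V with n = 6.
At equilibrium E = 0, so log K = nE°cell / 0.0592 = (6)(+0.68) / 0.0592 = 68.9.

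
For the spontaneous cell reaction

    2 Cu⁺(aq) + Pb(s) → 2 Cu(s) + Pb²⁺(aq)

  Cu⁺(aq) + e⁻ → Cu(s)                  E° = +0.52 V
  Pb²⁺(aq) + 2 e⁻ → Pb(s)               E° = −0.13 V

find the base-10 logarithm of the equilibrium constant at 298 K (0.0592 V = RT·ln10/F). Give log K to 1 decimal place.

log K = 22.0

The Cu⁺/Cu couple is reduced (cathode); E°cell = +0.52 − (−0.13) = +0.65 V with n = 2.
At equilibrium E = 0, so log K = nE°cell / 0.0592 = (2)(+0.65) / 0.0592 = 22.0.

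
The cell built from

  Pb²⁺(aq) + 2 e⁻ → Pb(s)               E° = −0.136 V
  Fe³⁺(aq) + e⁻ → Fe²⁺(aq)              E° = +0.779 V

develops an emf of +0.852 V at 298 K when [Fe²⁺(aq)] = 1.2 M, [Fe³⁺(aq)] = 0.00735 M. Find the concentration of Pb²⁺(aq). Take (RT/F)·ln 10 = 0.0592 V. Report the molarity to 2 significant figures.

0.0050 M

Fe³⁺/Fe²⁺ is the cathode (higher E°); E°cell = +0.779 − (−0.136) = +0.915 V with n = 2.
Since E = E° − (0.0592/n)·log Q, log Q = n(E° − E)/0.0592 = 2.128.
For 2 Fe³⁺(aq) + Pb(s) → 2 Fe²⁺(aq) + Pb²⁺(aq), the reaction quotient is Q = ([Fe²⁺(aq)]^2·[Pb²⁺(aq)]) / [Fe³⁺(aq)]^2.
Solving for the unknown gives log [Pb²⁺(aq)] = −2.298, so [Pb²⁺(aq)] ≈ 0.0050 M.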